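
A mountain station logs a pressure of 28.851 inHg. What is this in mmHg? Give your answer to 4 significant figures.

1 inHg = 25.4 mmHg, so 28.851 × 25.4 = 732.8 mmHg.

732.8 mmHg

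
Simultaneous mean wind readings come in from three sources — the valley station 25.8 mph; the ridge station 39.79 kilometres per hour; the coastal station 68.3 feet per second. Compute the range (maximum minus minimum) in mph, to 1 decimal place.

21.8 mph

the ridge station: 39.79 km/h = 24.724 mph.
the coastal station: 68.3 ft/s = 46.568 mph.
Spread: 46.568 − 24.724 = 21.8 mph.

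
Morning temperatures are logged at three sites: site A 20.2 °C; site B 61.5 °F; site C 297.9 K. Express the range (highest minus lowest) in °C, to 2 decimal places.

site B: 61.5 °F = 16.389 °C.
site C: 297.9 K = 24.750 °C.
Spread: 24.750 − 16.389 = 8.361 °C.

8.36 °C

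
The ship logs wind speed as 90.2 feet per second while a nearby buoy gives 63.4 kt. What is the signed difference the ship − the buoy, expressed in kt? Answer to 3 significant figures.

-9.96 kt

the ship: 90.2 ft/s = 53.4420 kt.
Difference: 53.4420 − 63.4000 = -9.96 kt.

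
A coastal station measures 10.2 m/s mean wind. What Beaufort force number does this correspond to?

Beaufort force 5

10.2 m/s lies in the Beaufort 5 band (fresh breeze, 8.0–10.7 m/s).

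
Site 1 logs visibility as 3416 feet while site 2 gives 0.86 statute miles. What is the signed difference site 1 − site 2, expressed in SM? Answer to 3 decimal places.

-0.213 SM

site 1: 3416 ft = 0.64697 SM.
Difference: 0.64697 − 0.86000 = -0.213 SM.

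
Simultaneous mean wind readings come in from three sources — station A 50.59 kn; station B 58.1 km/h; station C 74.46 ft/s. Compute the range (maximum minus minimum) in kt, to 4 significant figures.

19.22 kt

station B: 58.1 km/h = 31.3715 kt.
station C: 74.46 ft/s = 44.1163 kt.
Spread: 50.5900 − 31.3715 = 19.22 kt.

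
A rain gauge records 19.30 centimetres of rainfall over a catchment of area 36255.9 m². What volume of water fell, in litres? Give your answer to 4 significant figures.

Depth: 19.30 cm × 10 = 193 mm.
1 mm over 1 m² is 1 L, so volume = 193 × 36255.9 = 6997388.7 L ≈ 6997000 L.

6997000 litres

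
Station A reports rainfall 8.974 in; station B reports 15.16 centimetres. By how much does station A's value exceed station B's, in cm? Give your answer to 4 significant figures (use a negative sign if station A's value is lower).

station A: 8.974 in = 22.79396 cm.
Difference: 22.79396 − 15.16000 = 7.634 cm.

7.634 cm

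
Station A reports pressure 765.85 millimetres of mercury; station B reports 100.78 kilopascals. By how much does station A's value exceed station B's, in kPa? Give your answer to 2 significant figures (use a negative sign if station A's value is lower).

station A: 765.85 mmHg = 102.105 kPa.
Difference: 102.105 − 100.780 = 1.3 kPa.

1.3 kPa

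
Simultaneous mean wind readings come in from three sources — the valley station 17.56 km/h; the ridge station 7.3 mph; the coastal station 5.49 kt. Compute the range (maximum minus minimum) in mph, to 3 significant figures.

the valley station: 17.56 km/h = 10.9113 mph.
the coastal station: 5.49 kt = 6.3178 mph.
Spread: 10.9113 − 6.3178 = 4.59 mph.

4.59 mph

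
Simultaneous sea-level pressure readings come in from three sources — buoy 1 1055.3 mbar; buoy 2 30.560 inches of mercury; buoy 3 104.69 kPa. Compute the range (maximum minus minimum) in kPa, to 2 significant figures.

2.0 kPa

buoy 1: 1055.3 mb = 105.530 kPa.
buoy 2: 30.560 inHg = 103.488 kPa.
Spread: 105.530 − 103.488 = 2.0 kPa.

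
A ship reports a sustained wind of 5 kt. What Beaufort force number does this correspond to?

Beaufort force 2

5 kt lies in the Beaufort 2 band (light breeze, 4–6 kt).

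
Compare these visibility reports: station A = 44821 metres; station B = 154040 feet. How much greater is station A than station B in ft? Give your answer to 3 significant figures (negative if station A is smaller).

station A: 44821 m = 147050.52 ft.
Difference: 147050.52 − 154040.00 = -6990 ft.

-6990 ft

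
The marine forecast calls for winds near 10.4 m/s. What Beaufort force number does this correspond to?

10.4 m/s lies in the Beaufort 5 band (fresh breeze, 8.0–10.7 m/s).

Beaufort force 5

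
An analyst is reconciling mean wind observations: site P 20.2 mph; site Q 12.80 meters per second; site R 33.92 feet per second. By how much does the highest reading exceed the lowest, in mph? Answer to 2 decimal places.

site Q: 12.80 m/s = 28.6328 mph.
site R: 33.92 ft/s = 23.1273 mph.
Spread: 28.6328 − 20.2000 = 8.43 mph.

8.43 mph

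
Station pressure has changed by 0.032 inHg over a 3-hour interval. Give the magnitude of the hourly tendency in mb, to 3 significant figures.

0.032 inHg / 3 h × 33.8639 mb/inHg = 0.361 mb/h.

0.361 mb per hour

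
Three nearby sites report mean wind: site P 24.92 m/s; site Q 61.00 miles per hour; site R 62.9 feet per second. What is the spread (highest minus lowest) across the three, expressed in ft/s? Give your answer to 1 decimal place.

26.6 ft/s

site P: 24.92 m/s = 81.759 ft/s.
site Q: 61.00 mph = 89.467 ft/s.
Spread: 89.467 − 62.900 = 26.6 ft/s.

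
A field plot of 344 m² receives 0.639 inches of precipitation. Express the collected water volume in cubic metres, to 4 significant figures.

5.583 cubic metres

Depth: 0.639 in × 25.4 = 16.2306 mm.
1 mm over 1 m² is 1 L, so volume = 16.2306 × 344 = 5583.3264 L = 5.583 m³.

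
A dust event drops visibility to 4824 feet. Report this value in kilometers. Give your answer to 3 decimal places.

1 ft = 0.0003048 km, so 4824 × 0.0003048 = 1.470 km.

1.470 km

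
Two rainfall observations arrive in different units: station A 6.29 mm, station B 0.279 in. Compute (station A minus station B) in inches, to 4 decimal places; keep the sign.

station A: 6.29 mm = 0.247638 in.
Difference: 0.247638 − 0.279000 = -0.0314 in.

-0.0314 in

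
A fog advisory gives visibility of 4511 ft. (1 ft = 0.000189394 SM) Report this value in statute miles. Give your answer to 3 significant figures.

1 ft = 0.000189394 SM, so 4511 × 0.000189394 = 0.854 SM.

0.854 SM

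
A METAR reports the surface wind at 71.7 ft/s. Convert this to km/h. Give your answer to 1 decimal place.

1 ft/s = 1.09728 km/h, so 71.7 × 1.09728 = 78.7 km/h.

78.7 km/h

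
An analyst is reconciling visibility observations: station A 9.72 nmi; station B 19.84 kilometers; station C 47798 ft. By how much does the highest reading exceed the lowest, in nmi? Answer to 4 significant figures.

2.846 nmi

station B: 19.84 km = 10.71274 nmi.
station C: 47798 ft = 7.86654 nmi.
Spread: 10.71274 − 7.86654 = 2.846 nmi.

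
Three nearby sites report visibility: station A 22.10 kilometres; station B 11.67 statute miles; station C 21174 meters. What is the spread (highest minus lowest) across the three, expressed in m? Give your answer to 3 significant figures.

station A: 22.10 km = 22100.00 m.
station B: 11.67 SM = 18781.04 m.
Spread: 22100.00 − 18781.04 = 3320 m.

3320 m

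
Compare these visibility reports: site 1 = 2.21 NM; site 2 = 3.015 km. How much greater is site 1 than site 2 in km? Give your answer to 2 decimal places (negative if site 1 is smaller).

site 1: 2.21 nmi = 4.0929 km.
Difference: 4.0929 − 3.0150 = 1.08 km.

1.08 km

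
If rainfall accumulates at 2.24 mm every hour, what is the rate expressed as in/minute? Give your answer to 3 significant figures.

2.24 mm/hour × 0.0393701 in/mm × 0.0166667 hour/minute = 0.00147 in/minute.

0.00147 in/minute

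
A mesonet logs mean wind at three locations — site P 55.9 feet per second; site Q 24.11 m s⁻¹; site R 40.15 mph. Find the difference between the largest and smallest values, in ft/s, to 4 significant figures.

23.20 ft/s

site Q: 24.11 m/s = 79.1010 ft/s.
site R: 40.15 mph = 58.8867 ft/s.
Spread: 79.1010 − 55.9000 = 23.20 ft/s.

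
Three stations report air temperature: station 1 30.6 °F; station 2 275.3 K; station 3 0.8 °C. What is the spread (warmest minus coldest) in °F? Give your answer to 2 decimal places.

5.27 °F

station 1: 30.6 °F = -0.778 °C.
station 2: 275.3 K = 2.150 °C.
Spread: 2.150 − (-0.778) = 2.928 °C = 5.27 °F.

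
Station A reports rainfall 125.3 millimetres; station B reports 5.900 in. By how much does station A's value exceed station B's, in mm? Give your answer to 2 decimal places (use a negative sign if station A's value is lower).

-24.56 mm

station B: 5.900 in = 149.8600 mm.
Difference: 125.3000 − 149.8600 = -24.56 mm.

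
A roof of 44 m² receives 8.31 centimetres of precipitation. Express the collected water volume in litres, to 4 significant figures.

Depth: 8.31 cm × 10 = 83.1 mm.
1 mm over 1 m² is 1 L, so volume = 83.1 × 44 = 3656.4 L ≈ 3656 L.

3656 litres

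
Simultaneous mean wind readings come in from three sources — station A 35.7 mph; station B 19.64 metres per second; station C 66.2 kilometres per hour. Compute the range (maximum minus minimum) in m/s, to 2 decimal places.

3.68 m/s

station A: 35.7 mph = 15.9593 m/s.
station C: 66.2 km/h = 18.3889 m/s.
Spread: 19.6400 − 15.9593 = 3.68 m/s.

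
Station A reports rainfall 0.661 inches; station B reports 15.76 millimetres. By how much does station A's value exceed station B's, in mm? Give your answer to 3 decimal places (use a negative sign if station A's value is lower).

1.029 mm

station A: 0.661 in = 16.78940 mm.
Difference: 16.78940 − 15.76000 = 1.029 mm.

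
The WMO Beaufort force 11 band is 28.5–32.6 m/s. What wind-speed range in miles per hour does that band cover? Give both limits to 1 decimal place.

63.8 to 72.9 mph

28.5–32.6 m/s × 2.237 = 63.8–72.9 mph.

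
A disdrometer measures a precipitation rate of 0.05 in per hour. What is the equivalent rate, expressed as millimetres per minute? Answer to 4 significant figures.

0.05 in/hour × 25.4 mm/in × 0.0166667 hour/minute = 0.02117 mm/minute.

0.02117 mm/minute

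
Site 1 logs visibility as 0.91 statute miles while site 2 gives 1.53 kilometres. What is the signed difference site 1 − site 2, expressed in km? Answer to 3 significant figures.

-0.0655 km

site 1: 0.91 SM = 1.464503 km.
Difference: 1.464503 − 1.530000 = -0.0655 km.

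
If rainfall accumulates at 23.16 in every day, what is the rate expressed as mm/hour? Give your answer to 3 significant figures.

24.5 mm/hour

23.16 in/day × 25.4 mm/in × 0.0416667 day/hour = 24.5 mm/hour.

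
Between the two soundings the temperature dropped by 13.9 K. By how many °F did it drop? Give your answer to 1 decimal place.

25.0 °F

A change of 1 °C equals a change of 1.8 °F: Δ°F = 13.9 × 1.8 = 25.0 °F.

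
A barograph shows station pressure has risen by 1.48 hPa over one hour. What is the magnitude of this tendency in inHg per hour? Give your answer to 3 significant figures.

1.48 hPa / 1 h × 0.02953 inHg/hPa = 0.0437 inHg/h.

0.0437 inHg per hour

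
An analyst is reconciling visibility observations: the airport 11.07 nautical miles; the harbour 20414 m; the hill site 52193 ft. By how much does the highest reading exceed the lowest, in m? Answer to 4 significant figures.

4593 m

the airport: 11.07 nmi = 20501.64 m.
the hill site: 52193 ft = 15908.43 m.
Spread: 20501.64 − 15908.43 = 4593 m.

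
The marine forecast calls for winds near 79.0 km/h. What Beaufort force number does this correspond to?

Beaufort force 9

79.0 km/h = 21.9 m/s, which is Beaufort 9 (strong gale, 20.8–24.4 m/s).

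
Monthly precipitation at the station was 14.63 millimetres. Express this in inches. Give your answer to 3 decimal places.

1 mm = 0.0393701 in, so 14.63 × 0.0393701 = 0.576 in.

0.576 in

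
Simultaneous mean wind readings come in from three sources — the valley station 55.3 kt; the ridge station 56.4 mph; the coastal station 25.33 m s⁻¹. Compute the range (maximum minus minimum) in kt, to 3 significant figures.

6.29 kt

the ridge station: 56.4 mph = 49.0103 kt.
the coastal station: 25.33 m/s = 49.2376 kt.
Spread: 55.3000 − 49.0103 = 6.29 kt.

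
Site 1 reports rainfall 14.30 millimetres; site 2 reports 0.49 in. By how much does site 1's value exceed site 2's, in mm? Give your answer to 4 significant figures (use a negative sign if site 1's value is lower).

1.854 mm

site 2: 0.49 in = 12.44600 mm.
Difference: 14.30000 − 12.44600 = 1.854 mm.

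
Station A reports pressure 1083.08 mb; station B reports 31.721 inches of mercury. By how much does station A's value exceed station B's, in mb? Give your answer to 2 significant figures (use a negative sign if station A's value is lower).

8.9 mb

station B: 31.721 inHg = 1074.196 mb.
Difference: 1083.080 − 1074.196 = 8.9 mb.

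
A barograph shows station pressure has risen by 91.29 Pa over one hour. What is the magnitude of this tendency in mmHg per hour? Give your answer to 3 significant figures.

91.29 Pa / 1 h × 0.00750062 mmHg/Pa = 0.685 mmHg/h.

0.685 mmHg per hour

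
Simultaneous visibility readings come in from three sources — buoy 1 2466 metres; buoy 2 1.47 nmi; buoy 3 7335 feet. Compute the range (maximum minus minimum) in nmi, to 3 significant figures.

buoy 1: 2466 m = 1.33153 nmi.
buoy 3: 7335 ft = 1.20719 nmi.
Spread: 1.47000 − 1.20719 = 0.263 nmi.

0.263 nmi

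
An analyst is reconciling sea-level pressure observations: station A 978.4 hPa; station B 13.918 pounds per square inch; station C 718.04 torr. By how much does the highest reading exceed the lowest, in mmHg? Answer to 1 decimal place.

station A: 978.4 hPa = 733.860 mmHg.
station B: 13.918 psi = 719.768 mmHg.
Spread: 733.860 − 718.040 = 15.8 mmHg.

15.8 mmHg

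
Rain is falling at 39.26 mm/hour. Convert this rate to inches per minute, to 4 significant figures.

39.26 mm/hour × 0.0393701 in/mm × 0.0166667 hour/minute = 0.02576 in/minute.

0.02576 in/minute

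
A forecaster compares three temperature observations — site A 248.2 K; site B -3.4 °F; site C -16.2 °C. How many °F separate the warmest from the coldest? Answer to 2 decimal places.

site A: 248.2 K = -24.950 °C.
site B: -3.4 °F = -19.667 °C.
Spread: (-16.200) − (-24.950) = 8.750 °C = 15.75 °F.

15.75 °F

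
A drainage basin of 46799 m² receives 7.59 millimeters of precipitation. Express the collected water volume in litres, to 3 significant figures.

355000 litres

1 mm over 1 m² is 1 L, so volume = 7.59 × 46799 = 355204.41 L ≈ 355000 L.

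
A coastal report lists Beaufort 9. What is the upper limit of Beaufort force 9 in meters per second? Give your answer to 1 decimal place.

Beaufort 9 (strong gale) spans 20.8–24.4 m/s.

24.4 m/s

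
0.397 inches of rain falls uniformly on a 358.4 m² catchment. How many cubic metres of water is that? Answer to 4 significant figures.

Depth: 0.397 in × 25.4 = 10.0838 mm.
1 mm over 1 m² is 1 L, so volume = 10.0838 × 358.4 = 3614.0339 L = 3.614 m³.

3.614 cubic metres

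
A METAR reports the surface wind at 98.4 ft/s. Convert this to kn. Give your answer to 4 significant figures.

58.30 kt

1 ft/s = 0.592484 kt, so 98.4 × 0.592484 = 58.30 kt.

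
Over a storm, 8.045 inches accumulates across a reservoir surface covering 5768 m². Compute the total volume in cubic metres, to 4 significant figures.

Depth: 8.045 in × 25.4 = 204.343 mm.
1 mm over 1 m² is 1 L, so volume = 204.343 × 5768 = 1178650.4 L = 1179 m³.

1179 cubic metres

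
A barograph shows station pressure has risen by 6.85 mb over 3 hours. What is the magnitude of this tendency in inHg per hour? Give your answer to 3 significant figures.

6.85 mb / 3 h × 0.02953 inHg/mb = 0.0674 inHg/h.

0.0674 inHg per hour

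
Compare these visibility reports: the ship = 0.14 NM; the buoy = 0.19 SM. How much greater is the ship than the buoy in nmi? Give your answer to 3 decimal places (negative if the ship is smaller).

the buoy: 0.19 SM = 0.16511 nmi.
Difference: 0.14000 − 0.16511 = -0.025 nmi.

-0.025 nmi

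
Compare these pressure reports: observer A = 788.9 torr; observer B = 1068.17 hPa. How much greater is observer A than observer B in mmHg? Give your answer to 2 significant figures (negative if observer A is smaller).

observer B: 1068.17 hPa = 801.19 mmHg.
Difference: 788.90 − 801.19 = -12 mmHg.

-12 mmHg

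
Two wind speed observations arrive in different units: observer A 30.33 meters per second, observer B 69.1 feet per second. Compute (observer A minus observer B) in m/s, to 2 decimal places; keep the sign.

9.27 m/s

observer B: 69.1 ft/s = 21.0617 m/s.
Difference: 30.3300 − 21.0617 = 9.27 m/s.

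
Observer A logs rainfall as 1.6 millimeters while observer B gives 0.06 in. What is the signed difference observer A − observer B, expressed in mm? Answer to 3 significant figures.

observer B: 0.06 in = 1.524000 mm.
Difference: 1.600000 − 1.524000 = 0.0760 mm.

0.0760 mm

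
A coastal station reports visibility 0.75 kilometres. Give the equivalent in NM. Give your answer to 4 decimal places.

0.4050 nmi

1 km = 0.539957 nmi, so 0.75 × 0.539957 = 0.4050 nmi.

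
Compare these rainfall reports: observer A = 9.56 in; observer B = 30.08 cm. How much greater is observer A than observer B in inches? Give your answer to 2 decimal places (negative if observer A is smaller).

observer B: 30.08 cm = 11.8425 in.
Difference: 9.5600 − 11.8425 = -2.28 in.

-2.28 in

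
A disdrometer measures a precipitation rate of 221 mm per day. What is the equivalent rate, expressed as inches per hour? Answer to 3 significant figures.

0.363 in/hour

221 mm/day × 0.0393701 in/mm × 0.0416667 day/hour = 0.363 in/hour.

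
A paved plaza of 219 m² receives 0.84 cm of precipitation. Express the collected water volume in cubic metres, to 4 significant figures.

Depth: 0.84 cm × 10 = 8.4 mm.
1 mm over 1 m² is 1 L, so volume = 8.4 × 219 = 1839.6 L = 1.840 m³.

1.840 cubic metres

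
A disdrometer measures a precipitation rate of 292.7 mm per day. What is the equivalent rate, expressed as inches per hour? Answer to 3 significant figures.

0.480 in/hour

292.7 mm/day × 0.0393701 in/mm × 0.0416667 day/hour = 0.480 in/hour.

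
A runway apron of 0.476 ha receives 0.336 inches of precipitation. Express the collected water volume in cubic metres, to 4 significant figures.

40.62 cubic metres

Depth: 0.336 in × 25.4 = 8.5344 mm.
Area: 0.476 ha = 4760 m².
1 mm over 1 m² is 1 L, so volume = 8.5344 × 4760 = 40623.744 L = 40.62 m³.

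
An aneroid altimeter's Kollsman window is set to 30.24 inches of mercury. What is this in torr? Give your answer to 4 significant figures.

1 inHg = 25.4 mmHg, so 30.24 × 25.4 = 768.1 mmHg.

768.1 mmHg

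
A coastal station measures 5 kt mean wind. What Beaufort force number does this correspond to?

5 kt lies in the Beaufort 2 band (light breeze, 4–6 kt).

Beaufort force 2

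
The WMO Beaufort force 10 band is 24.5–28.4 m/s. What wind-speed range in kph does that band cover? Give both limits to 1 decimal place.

24.5–28.4 m/s × 3.6 = 88.2–102.2 km/h.

88.2 to 102.2 km/h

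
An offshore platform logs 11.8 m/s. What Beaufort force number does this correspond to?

11.8 m/s lies in the Beaufort 6 band (strong breeze, 10.8–13.8 m/s).

Beaufort force 6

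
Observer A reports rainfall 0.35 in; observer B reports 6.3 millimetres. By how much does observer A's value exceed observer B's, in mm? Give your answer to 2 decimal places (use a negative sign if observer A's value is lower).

observer A: 0.35 in = 8.8900 mm.
Difference: 8.8900 − 6.3000 = 2.59 mm.

2.59 mm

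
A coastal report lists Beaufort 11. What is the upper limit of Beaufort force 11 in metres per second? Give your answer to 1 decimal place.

Beaufort 11 (violent storm) spans 28.5–32.6 m/s.

32.6 m/s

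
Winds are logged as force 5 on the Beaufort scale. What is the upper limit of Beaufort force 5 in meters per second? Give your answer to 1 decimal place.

Beaufort 5 (fresh breeze) spans 8.0–10.7 m/s.

10.7 m/s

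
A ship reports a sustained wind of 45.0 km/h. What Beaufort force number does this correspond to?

45.0 km/h = 12.5 m/s, which is Beaufort 6 (strong breeze, 10.8–13.8 m/s).

Beaufort force 6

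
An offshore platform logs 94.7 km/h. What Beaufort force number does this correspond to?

Beaufort force 10

94.7 km/h = 26.3 m/s, which is Beaufort 10 (storm, 24.5–28.4 m/s).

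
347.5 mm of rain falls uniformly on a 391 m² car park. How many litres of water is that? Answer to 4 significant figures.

135900 litres

1 mm over 1 m² is 1 L, so volume = 347.5 × 391 = 135872.5 L ≈ 135900 L.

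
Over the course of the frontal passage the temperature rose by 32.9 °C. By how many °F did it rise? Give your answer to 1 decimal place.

For a temperature change the 32° offset cancels: Δ°F = 32.9 × 1.8 = 59.2 °F.

59.2 °F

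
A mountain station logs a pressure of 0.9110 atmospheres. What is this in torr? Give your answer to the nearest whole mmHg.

1 atm = 760 mmHg, so 0.9110 × 760 = 692 mmHg.

692 mmHg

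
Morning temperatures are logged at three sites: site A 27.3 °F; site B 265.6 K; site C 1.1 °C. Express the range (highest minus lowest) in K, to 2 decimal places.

site A: 27.3 °F = -2.611 °C.
site B: 265.6 K = -7.550 °C.
Spread: 1.100 − (-7.550) = 8.650 °C.

8.65 K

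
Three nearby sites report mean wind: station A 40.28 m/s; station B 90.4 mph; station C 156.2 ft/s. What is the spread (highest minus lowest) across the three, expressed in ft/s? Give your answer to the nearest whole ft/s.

24 ft/s

station A: 40.28 m/s = 132.15 ft/s.
station B: 90.4 mph = 132.59 ft/s.
Spread: 156.20 − 132.15 = 24 ft/s.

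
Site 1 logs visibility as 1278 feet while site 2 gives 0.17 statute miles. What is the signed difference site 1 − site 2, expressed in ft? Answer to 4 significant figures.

380.4 ft

site 2: 0.17 SM = 897.600 ft.
Difference: 1278.000 − 897.600 = 380.4 ft.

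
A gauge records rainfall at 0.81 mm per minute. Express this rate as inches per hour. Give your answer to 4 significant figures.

1.913 in/hour

0.81 mm/minute × 0.0393701 in/mm × 60 minute/hour = 1.913 in/hour.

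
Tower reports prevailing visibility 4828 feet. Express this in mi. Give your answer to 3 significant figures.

1 ft = 0.000189394 SM, so 4828 × 0.000189394 = 0.914 SM.

0.914 SM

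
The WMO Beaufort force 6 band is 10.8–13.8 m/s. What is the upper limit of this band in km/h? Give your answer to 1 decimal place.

49.7 km/h

10.8–13.8 m/s × 3.6 = 38.9–49.7 km/h.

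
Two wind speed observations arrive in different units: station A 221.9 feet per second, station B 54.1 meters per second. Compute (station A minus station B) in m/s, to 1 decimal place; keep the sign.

13.5 m/s

station A: 221.9 ft/s = 67.635 m/s.
Difference: 67.635 − 54.100 = 13.5 m/s.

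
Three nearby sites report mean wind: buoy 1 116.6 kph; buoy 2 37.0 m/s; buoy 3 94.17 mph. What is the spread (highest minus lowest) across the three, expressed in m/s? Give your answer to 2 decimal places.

9.71 m/s

buoy 1: 116.6 km/h = 32.3889 m/s.
buoy 3: 94.17 mph = 42.0978 m/s.
Spread: 42.0978 − 32.3889 = 9.71 m/s.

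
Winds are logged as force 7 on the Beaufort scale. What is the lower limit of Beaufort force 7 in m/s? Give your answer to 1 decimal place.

Beaufort 7 (near gale) spans 13.9–17.1 m/s.

13.9 m/s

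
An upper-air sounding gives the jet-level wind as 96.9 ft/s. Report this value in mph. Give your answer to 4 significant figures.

1 ft/s = 0.681818 mph, so 96.9 × 0.681818 = 66.07 mph.

66.07 mph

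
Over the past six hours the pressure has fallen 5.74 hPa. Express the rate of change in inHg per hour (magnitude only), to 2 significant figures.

5.74 hPa / 6 h × 0.02953 inHg/hPa = 0.028 inHg/h.

0.028 inHg per hour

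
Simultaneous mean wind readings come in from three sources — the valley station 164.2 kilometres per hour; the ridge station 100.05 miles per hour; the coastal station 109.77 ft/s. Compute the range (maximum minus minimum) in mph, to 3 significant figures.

the valley station: 164.2 km/h = 102.029 mph.
the coastal station: 109.77 ft/s = 74.843 mph.
Spread: 102.029 − 74.843 = 27.2 mph.

27.2 mph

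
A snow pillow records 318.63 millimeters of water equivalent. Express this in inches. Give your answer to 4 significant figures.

1 mm = 0.0393701 in, so 318.63 × 0.0393701 = 12.54 in.

12.54 in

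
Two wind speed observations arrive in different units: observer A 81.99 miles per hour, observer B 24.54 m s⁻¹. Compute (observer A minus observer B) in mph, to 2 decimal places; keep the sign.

observer B: 24.54 m/s = 54.8944 mph.
Difference: 81.9900 − 54.8944 = 27.10 mph.

27.10 mph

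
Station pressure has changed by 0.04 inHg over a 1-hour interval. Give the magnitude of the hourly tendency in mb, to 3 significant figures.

1.35 mb per hour

0.04 inHg / 1 h × 33.8639 mb/inHg = 1.35 mb/h.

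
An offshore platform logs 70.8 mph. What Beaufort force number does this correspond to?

70.8 mph = 31.7 m/s, which is Beaufort 11 (violent storm, 28.5–32.6 m/s).

Beaufort force 11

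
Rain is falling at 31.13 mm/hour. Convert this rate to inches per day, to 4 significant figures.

31.13 mm/hour × 0.0393701 in/mm × 24 hour/day = 29.41 in/day.

29.41 in/day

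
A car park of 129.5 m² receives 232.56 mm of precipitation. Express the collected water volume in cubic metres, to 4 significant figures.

1 mm over 1 m² is 1 L, so volume = 232.56 × 129.5 = 30116.52 L = 30.12 m³.

30.12 cubic metres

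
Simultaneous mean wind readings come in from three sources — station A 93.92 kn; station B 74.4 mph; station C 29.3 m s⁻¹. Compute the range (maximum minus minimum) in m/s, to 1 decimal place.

station A: 93.92 kt = 48.317 m/s.
station B: 74.4 mph = 33.260 m/s.
Spread: 48.317 − 29.300 = 19.0 m/s.

19.0 m/s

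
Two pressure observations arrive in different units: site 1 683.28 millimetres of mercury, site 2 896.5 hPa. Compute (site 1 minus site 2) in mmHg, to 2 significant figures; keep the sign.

site 2: 896.5 hPa = 672.43 mmHg.
Difference: 683.28 − 672.43 = 11 mmHg.

11 mmHg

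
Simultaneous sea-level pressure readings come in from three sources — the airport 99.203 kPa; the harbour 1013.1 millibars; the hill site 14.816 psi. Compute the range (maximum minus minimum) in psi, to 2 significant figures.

the airport: 99.203 kPa = 14.3882 psi.
the harbour: 1013.1 mb = 14.6938 psi.
Spread: 14.8160 − 14.3882 = 0.43 psi.

0.43 psi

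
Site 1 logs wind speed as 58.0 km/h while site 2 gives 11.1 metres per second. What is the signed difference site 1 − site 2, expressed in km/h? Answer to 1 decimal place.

18.0 km/h

site 2: 11.1 m/s = 39.960 km/h.
Difference: 58.000 − 39.960 = 18.0 km/h.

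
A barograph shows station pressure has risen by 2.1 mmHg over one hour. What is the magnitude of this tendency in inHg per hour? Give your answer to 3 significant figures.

2.1 mmHg / 1 h × 0.0393701 inHg/mmHg = 0.0827 inHg/h.

0.0827 inHg per hour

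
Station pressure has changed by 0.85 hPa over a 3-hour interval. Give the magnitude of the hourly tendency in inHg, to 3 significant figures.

0.00837 inHg per hour

0.85 hPa / 3 h × 0.02953 inHg/hPa = 0.00837 inHg/h.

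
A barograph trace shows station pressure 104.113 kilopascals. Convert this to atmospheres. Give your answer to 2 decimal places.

1.03 atm

1 kPa = 0.00986923 atm, so 104.113 × 0.00986923 = 1.03 atm.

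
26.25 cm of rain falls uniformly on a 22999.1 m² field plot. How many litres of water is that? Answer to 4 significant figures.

6037000 litres

Depth: 26.25 cm × 10 = 262.5 mm.
1 mm over 1 m² is 1 L, so volume = 262.5 × 22999.1 = 6037263.8 L ≈ 6037000 L.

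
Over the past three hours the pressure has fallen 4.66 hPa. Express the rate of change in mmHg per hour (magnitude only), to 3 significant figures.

1.17 mmHg per hour

4.66 hPa / 3 h × 0.750062 mmHg/hPa = 1.17 mmHg/h.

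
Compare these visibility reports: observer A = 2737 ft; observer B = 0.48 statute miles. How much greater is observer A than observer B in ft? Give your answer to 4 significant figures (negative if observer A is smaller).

202.6 ft

observer B: 0.48 SM = 2534.400 ft.
Difference: 2737.000 − 2534.400 = 202.6 ft.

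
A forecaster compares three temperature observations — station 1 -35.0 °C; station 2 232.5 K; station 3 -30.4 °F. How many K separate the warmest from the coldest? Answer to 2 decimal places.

5.98 K

station 2: 232.5 K = -40.650 °C.
station 3: -30.4 °F = -34.667 °C.
Spread: (-34.667) − (-40.650) = 5.983 °C.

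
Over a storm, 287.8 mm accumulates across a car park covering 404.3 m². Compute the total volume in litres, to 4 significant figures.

1 mm over 1 m² is 1 L, so volume = 287.8 × 404.3 = 116357.54 L ≈ 116400 L.

116400 litres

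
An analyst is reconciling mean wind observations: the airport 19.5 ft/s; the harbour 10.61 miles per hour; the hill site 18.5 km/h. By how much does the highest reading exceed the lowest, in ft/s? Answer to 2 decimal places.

3.94 ft/s

the harbour: 10.61 mph = 15.5613 ft/s.
the hill site: 18.5 km/h = 16.8599 ft/s.
Spread: 19.5000 − 15.5613 = 3.94 ft/s.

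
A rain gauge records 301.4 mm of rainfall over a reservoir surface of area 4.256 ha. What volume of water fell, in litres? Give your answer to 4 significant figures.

12830000 litres

Area: 4.256 ha = 42560 m².
1 mm over 1 m² is 1 L, so volume = 301.4 × 42560 = 12827584 L ≈ 12830000 L.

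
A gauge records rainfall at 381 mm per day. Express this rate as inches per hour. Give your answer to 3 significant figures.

0.625 in/hour

381 mm/day × 0.0393701 in/mm × 0.0416667 day/hour = 0.625 in/hour.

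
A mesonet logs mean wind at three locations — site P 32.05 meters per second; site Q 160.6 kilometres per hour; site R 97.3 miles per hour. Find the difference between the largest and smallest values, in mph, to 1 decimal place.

site P: 32.05 m/s = 71.694 mph.
site Q: 160.6 km/h = 99.792 mph.
Spread: 99.792 − 71.694 = 28.1 mph.

28.1 mph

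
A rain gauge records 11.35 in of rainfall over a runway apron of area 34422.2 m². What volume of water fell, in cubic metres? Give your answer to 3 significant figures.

9920 cubic metres

Depth: 11.35 in × 25.4 = 288.29 mm.
1 mm over 1 m² is 1 L, so volume = 288.29 × 34422.2 = 9923576 L = 9920 m³.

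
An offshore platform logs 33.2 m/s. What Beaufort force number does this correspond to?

33.2 m/s lies in the Beaufort 12 band (hurricane force, ≥32.7 m/s).

Beaufort force 12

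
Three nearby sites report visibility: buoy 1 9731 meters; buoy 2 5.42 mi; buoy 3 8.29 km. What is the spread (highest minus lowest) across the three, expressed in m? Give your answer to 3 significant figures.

buoy 2: 5.42 SM = 8722.64 m.
buoy 3: 8.29 km = 8290.00 m.
Spread: 9731.00 − 8290.00 = 1440 m.

1440 m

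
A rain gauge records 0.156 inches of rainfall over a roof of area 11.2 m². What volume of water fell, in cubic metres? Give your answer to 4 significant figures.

Depth: 0.156 in × 25.4 = 3.9624 mm.
1 mm over 1 m² is 1 L, so volume = 3.9624 × 11.2 = 44.37888 L = 0.04438 m³.

0.04438 cubic metres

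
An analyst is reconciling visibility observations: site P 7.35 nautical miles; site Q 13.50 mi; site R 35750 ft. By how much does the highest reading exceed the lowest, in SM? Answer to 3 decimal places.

site P: 7.35 nmi = 8.45823 SM.
site R: 35750 ft = 6.77083 SM.
Spread: 13.50000 − 6.77083 = 6.729 SM.

6.729 SM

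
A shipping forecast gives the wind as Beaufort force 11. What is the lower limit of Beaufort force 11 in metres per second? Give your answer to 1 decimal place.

28.5 m/s

Beaufort 11 (violent storm) spans 28.5–32.6 m/s.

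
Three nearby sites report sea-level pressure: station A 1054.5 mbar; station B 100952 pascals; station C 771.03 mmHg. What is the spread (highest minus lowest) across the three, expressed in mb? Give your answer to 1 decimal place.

station B: 100952 Pa = 1009.520 mb.
station C: 771.03 mmHg = 1027.956 mb.
Spread: 1054.500 − 1009.520 = 45.0 mb.

45.0 mb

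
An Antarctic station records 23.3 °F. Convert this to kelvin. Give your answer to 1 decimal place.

268.3 K

First to °C: -4.83 °C.
Then to K: 268.3 K.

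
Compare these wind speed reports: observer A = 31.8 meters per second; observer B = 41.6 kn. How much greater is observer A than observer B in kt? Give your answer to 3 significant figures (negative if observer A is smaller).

20.2 kt

observer A: 31.8 m/s = 61.814 kt.
Difference: 61.814 − 41.600 = 20.2 kt.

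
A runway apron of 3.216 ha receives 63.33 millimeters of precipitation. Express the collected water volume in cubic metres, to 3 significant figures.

Area: 3.216 ha = 32160 m².
1 mm over 1 m² is 1 L, so volume = 63.33 × 32160 = 2036692.8 L = 2040 m³.

2040 cubic metres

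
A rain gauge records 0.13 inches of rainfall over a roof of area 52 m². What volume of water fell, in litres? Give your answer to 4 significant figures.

171.7 litres

Depth: 0.13 in × 25.4 = 3.302 mm.
1 mm over 1 m² is 1 L, so volume = 3.302 × 52 = 171.704 L ≈ 171.7 L.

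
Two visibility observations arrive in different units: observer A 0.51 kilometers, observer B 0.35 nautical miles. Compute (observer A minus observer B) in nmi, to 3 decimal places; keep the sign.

observer A: 0.51 km = 0.27538 nmi.
Difference: 0.27538 − 0.35000 = -0.075 nmi.

-0.075 nmi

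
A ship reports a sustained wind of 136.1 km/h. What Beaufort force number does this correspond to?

136.1 km/h = 37.8 m/s, which is Beaufort 12 (hurricane force, ≥32.7 m/s).

Beaufort force 12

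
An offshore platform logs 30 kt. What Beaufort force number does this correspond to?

30 kt lies in the Beaufort 7 band (near gale, 28–33 kt).

Beaufort force 7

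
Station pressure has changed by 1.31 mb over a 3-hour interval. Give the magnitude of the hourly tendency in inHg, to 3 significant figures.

0.0129 inHg per hour

1.31 mb / 3 h × 0.02953 inHg/mb = 0.0129 inHg/h.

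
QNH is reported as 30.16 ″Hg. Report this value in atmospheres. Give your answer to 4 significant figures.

1 inHg = 0.0334211 atm, so 30.16 × 0.0334211 = 1.008 atm.

1.008 atm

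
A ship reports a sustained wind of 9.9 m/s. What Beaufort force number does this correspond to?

Beaufort force 5

9.9 m/s lies in the Beaufort 5 band (fresh breeze, 8.0–10.7 m/s).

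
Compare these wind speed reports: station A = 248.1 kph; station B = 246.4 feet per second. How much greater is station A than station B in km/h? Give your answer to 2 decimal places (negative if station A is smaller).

-22.27 km/h

station B: 246.4 ft/s = 270.3698 km/h.
Difference: 248.1000 − 270.3698 = -22.27 km/h.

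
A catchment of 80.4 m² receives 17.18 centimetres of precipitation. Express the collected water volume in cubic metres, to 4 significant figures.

13.81 cubic metres

Depth: 17.18 cm × 10 = 171.8 mm.
1 mm over 1 m² is 1 L, so volume = 171.8 × 80.4 = 13812.72 L = 13.81 m³.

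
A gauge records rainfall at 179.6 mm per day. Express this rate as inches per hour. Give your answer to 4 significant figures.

0.2946 in/hour

179.6 mm/day × 0.0393701 in/mm × 0.0416667 day/hour = 0.2946 in/hour.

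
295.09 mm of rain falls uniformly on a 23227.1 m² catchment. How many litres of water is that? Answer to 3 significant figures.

6850000 litres

1 mm over 1 m² is 1 L, so volume = 295.09 × 23227.1 = 6854084.9 L ≈ 6850000 L.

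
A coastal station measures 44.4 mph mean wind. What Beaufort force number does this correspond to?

Beaufort force 8

44.4 mph = 19.8 m/s, which is Beaufort 8 (gale, 17.2–20.7 m/s).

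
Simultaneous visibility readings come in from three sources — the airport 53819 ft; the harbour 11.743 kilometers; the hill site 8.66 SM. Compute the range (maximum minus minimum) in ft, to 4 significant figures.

the harbour: 11.743 km = 38526.90 ft.
the hill site: 8.66 SM = 45724.80 ft.
Spread: 53819.00 − 38526.90 = 15290 ft.

15290 ft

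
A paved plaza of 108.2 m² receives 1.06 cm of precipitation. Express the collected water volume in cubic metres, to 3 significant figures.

1.15 cubic metres

Depth: 1.06 cm × 10 = 10.6 mm.
1 mm over 1 m² is 1 L, so volume = 10.6 × 108.2 = 1146.92 L = 1.15 m³.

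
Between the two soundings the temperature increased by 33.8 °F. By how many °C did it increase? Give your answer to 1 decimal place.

18.8 °C

For a temperature change the 32° offset cancels: Δ°C = 33.8 × 0.5556 = 18.8 °C.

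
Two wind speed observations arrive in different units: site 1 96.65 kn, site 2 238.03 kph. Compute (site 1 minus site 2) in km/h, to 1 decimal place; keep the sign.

-59.0 km/h

site 1: 96.65 kt = 178.996 km/h.
Difference: 178.996 − 238.030 = -59.0 km/h.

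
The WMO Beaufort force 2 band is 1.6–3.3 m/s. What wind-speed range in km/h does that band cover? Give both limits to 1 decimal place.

1.6–3.3 m/s × 3.6 = 5.8–11.9 km/h.

5.8 to 11.9 km/h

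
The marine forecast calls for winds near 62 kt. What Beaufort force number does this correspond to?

Beaufort force 11

62 kt lies in the Beaufort 11 band (violent storm, 56–63 kt).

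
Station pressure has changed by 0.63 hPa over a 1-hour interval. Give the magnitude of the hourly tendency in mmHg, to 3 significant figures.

0.63 hPa / 1 h × 0.750062 mmHg/hPa = 0.473 mmHg/h.

0.473 mmHg per hour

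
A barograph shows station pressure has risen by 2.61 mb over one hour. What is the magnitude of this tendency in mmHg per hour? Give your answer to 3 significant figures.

1.96 mmHg per hour

2.61 mb / 1 h × 0.750062 mmHg/mb = 1.96 mmHg/h.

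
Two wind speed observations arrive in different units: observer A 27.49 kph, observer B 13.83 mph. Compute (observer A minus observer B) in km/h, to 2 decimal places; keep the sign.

5.23 km/h

observer B: 13.83 mph = 22.2572 km/h.
Difference: 27.4900 − 22.2572 = 5.23 km/h.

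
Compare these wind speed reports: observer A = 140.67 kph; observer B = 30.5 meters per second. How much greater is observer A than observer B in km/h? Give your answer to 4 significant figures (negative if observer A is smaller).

observer B: 30.5 m/s = 109.8000 km/h.
Difference: 140.6700 − 109.8000 = 30.87 km/h.

30.87 km/h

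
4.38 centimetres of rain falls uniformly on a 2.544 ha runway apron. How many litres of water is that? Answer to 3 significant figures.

1110000 litres

Depth: 4.38 cm × 10 = 43.8 mm.
Area: 2.544 ha = 25440 m².
1 mm over 1 m² is 1 L, so volume = 43.8 × 25440 = 1114272 L ≈ 1110000 L.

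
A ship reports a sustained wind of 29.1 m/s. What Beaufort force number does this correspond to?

Beaufort force 11

29.1 m/s lies in the Beaufort 11 band (violent storm, 28.5–32.6 m/s).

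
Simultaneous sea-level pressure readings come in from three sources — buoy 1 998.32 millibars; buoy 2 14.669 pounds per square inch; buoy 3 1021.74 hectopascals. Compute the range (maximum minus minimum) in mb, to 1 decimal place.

buoy 2: 14.669 psi = 1011.392 mb.
buoy 3: 1021.74 hPa = 1021.740 mb.
Spread: 1021.740 − 998.320 = 23.4 mb.

23.4 mb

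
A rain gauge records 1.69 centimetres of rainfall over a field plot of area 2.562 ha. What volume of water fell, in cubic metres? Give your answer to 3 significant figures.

433 cubic metres

Depth: 1.69 cm × 10 = 16.9 mm.
Area: 2.562 ha = 25620 m².
1 mm over 1 m² is 1 L, so volume = 16.9 × 25620 = 432978 L = 433 m³.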